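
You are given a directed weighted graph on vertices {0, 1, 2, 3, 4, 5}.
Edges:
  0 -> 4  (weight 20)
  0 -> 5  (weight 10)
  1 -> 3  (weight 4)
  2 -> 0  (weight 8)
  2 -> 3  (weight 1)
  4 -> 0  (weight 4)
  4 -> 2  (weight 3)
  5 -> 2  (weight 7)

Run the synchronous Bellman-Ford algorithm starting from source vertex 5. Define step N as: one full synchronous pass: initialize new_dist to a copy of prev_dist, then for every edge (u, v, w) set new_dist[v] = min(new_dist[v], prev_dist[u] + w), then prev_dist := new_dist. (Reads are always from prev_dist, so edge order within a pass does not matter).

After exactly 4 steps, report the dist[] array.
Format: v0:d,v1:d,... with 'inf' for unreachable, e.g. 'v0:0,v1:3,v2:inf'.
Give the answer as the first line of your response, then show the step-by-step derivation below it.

v0:15,v1:inf,v2:7,v3:8,v4:35,v5:0

step 1: dist = v0:inf,v1:inf,v2:7,v3:inf,v4:inf,v5:0
step 2: dist = v0:15,v1:inf,v2:7,v3:8,v4:inf,v5:0
step 3: dist = v0:15,v1:inf,v2:7,v3:8,v4:35,v5:0
step 4: dist = v0:15,v1:inf,v2:7,v3:8,v4:35,v5:0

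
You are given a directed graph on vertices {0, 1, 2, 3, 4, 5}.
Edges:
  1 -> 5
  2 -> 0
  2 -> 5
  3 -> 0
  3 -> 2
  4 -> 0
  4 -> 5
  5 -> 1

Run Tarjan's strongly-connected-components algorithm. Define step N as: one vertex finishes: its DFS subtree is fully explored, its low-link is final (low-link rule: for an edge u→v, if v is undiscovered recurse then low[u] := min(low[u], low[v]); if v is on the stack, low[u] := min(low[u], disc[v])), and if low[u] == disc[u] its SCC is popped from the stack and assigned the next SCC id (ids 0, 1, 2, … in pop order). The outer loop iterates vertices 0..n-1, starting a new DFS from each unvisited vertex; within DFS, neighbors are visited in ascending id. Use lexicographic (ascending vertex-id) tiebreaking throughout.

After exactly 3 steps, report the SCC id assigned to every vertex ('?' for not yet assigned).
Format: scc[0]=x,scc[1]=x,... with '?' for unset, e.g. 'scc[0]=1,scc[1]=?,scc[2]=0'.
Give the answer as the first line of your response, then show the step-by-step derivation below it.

scc[0]=0,scc[1]=1,scc[2]=?,scc[3]=?,scc[4]=?,scc[5]=1

step 1: low=(low[0]=0,low[1]=?,low[2]=?,low[3]=?,low[4]=?,low[5]=?); scc=(scc[0]=0,scc[1]=?,scc[2]=?,scc[3]=?,scc[4]=?,scc[5]=?)
step 2: low=(low[0]=0,low[1]=1,low[2]=?,low[3]=?,low[4]=?,low[5]=1); scc=(scc[0]=0,scc[1]=?,scc[2]=?,scc[3]=?,scc[4]=?,scc[5]=?)
step 3: low=(low[0]=0,low[1]=1,low[2]=?,low[3]=?,low[4]=?,low[5]=1); scc=(scc[0]=0,scc[1]=1,scc[2]=?,scc[3]=?,scc[4]=?,scc[5]=1)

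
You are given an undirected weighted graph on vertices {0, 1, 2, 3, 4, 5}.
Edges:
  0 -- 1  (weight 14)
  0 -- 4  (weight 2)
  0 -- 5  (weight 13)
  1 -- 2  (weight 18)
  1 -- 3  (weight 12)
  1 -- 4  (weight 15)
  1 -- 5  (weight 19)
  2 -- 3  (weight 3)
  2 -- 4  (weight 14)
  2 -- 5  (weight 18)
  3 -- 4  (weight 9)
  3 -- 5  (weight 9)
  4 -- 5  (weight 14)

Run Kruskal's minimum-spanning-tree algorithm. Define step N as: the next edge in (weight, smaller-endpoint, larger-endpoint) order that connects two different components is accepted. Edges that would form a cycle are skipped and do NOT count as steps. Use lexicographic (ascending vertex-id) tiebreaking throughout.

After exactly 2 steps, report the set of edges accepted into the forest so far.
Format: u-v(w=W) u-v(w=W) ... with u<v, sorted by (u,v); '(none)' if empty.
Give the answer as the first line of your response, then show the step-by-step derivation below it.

0-4(w=2) 2-3(w=3)

step 1: add edge 0-4 (w=2); MST = {0-4(w=2)}
step 2: add edge 2-3 (w=3); MST = {0-4(w=2) 2-3(w=3)}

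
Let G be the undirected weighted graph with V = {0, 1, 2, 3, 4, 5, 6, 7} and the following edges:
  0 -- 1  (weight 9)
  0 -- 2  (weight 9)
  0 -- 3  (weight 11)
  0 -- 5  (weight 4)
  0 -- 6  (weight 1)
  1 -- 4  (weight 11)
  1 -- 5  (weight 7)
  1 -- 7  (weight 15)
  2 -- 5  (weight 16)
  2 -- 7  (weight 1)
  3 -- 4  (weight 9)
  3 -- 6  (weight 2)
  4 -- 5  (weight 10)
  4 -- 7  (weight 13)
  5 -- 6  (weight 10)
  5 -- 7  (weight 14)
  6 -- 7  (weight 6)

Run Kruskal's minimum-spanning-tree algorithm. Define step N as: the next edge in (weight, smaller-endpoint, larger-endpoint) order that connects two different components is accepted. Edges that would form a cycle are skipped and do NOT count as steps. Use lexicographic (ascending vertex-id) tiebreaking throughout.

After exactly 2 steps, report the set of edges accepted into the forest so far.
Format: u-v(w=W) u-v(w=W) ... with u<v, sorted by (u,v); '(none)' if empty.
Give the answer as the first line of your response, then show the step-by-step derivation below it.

0-6(w=1) 2-7(w=1)

step 1: add edge 0-6 (w=1); MST = {0-6(w=1)}
step 2: add edge 2-7 (w=1); MST = {0-6(w=1) 2-7(w=1)}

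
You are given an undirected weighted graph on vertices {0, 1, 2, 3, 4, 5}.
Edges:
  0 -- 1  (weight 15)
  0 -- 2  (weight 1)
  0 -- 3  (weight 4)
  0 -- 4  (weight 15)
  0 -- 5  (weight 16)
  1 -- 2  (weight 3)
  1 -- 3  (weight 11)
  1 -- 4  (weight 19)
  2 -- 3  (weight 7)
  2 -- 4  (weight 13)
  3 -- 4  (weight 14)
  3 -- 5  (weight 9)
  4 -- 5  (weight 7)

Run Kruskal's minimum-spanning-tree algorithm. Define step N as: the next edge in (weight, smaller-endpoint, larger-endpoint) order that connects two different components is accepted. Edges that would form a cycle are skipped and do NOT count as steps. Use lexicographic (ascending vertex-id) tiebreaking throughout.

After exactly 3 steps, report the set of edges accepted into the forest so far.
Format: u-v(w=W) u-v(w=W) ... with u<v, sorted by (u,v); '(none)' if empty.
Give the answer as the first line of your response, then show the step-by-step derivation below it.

0-2(w=1) 0-3(w=4) 1-2(w=3)

step 1: add edge 0-2 (w=1); MST = {0-2(w=1)}
step 2: add edge 1-2 (w=3); MST = {0-2(w=1) 1-2(w=3)}
step 3: add edge 0-3 (w=4); MST = {0-2(w=1) 0-3(w=4) 1-2(w=3)}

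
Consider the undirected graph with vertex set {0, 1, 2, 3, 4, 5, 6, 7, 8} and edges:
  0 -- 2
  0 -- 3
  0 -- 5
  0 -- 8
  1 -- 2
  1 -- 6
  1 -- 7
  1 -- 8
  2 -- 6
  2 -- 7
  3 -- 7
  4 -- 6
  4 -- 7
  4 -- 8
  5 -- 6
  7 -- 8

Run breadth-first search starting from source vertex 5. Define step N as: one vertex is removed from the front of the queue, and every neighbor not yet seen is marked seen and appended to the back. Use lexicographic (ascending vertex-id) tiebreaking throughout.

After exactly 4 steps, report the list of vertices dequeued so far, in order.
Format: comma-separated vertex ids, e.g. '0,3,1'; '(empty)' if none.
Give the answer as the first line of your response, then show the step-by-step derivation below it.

5,0,6,2

step 1: dequeue 5; queue=[0,6]; order=5
step 2: dequeue 0; queue=[6,2,3,8]; order=5,0
step 3: dequeue 6; queue=[2,3,8,1,4]; order=5,0,6
step 4: dequeue 2; queue=[3,8,1,4,7]; order=5,0,6,2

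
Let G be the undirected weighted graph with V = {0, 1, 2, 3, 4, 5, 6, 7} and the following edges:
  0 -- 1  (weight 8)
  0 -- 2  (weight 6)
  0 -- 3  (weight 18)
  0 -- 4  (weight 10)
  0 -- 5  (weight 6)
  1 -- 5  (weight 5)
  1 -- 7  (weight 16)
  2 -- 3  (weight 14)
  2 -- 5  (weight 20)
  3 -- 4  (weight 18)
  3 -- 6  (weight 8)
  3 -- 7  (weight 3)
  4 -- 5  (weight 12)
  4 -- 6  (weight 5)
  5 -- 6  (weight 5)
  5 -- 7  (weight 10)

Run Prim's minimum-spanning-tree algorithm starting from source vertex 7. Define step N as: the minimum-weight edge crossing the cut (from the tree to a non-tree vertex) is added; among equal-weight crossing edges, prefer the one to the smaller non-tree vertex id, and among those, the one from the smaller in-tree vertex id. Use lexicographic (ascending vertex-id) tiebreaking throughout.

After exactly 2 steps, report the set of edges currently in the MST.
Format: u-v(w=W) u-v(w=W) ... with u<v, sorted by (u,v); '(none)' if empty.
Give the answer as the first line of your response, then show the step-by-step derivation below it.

3-6(w=8) 3-7(w=3)

step 1: add edge 3-7 (w=3); MST = {3-7(w=3)}
step 2: add edge 3-6 (w=8); MST = {3-6(w=8) 3-7(w=3)}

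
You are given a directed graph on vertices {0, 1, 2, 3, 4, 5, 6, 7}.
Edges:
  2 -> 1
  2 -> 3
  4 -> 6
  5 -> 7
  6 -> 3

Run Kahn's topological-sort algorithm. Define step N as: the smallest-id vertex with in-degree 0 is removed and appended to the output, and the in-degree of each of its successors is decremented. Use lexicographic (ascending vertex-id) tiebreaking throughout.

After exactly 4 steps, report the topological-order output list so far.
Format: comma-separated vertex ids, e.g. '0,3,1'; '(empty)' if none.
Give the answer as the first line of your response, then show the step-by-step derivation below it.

0,2,1,4

step 1: output 0; order=[0]; indeg=(0,1,0,2,0,0,1,1)
step 2: output 2; order=[0,2]; indeg=(0,0,0,1,0,0,1,1)
step 3: output 1; order=[0,2,1]; indeg=(0,0,0,1,0,0,1,1)
step 4: output 4; order=[0,2,1,4]; indeg=(0,0,0,1,0,0,0,1)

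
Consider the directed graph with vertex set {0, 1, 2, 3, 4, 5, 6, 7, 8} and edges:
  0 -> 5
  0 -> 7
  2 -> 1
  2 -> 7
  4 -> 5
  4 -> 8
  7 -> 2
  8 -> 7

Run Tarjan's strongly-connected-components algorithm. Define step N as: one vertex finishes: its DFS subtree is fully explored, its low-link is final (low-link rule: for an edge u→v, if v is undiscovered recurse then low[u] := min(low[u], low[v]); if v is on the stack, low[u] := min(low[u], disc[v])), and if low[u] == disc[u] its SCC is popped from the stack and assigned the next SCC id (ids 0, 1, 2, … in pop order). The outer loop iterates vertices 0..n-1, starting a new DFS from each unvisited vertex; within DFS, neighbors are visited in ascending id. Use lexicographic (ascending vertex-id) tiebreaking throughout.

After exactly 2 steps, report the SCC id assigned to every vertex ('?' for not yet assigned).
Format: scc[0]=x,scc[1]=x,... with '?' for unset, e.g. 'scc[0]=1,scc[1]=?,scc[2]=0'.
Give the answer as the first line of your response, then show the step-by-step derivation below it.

scc[0]=?,scc[1]=1,scc[2]=?,scc[3]=?,scc[4]=?,scc[5]=0,scc[6]=?,scc[7]=?,scc[8]=?

step 1: low=(low[0]=0,low[1]=?,low[2]=?,low[3]=?,low[4]=?,low[5]=1,low[6]=?,low[7]=?,low[8]=?); scc=(scc[0]=?,scc[1]=?,scc[2]=?,scc[3]=?,scc[4]=?,scc[5]=0,scc[6]=?,scc[7]=?,scc[8]=?)
step 2: low=(low[0]=0,low[1]=4,low[2]=3,low[3]=?,low[4]=?,low[5]=1,low[6]=?,low[7]=2,low[8]=?); scc=(scc[0]=?,scc[1]=1,scc[2]=?,scc[3]=?,scc[4]=?,scc[5]=0,scc[6]=?,scc[7]=?,scc[8]=?)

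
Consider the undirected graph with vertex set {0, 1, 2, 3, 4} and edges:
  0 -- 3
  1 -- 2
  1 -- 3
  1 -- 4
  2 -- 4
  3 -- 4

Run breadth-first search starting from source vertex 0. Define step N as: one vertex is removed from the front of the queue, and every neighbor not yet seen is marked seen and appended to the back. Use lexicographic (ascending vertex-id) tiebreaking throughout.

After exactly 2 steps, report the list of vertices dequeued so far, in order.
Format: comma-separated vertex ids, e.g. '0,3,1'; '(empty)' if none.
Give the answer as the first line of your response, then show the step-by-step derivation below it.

0,3

step 1: dequeue 0; queue=[3]; order=0
step 2: dequeue 3; queue=[1,4]; order=0,3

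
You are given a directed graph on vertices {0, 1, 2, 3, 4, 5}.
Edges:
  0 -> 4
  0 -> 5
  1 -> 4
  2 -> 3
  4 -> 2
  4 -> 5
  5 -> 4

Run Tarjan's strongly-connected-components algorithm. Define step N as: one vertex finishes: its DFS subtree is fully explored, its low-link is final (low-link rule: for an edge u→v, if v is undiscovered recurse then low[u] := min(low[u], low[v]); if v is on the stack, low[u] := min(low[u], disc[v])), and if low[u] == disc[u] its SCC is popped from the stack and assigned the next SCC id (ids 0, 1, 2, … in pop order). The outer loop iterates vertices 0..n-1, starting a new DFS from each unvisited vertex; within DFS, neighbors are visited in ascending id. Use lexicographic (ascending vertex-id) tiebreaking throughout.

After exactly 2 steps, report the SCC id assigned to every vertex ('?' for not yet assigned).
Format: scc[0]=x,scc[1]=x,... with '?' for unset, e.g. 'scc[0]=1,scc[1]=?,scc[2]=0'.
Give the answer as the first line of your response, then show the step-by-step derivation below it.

scc[0]=?,scc[1]=?,scc[2]=1,scc[3]=0,scc[4]=?,scc[5]=?

step 1: low=(low[0]=0,low[1]=?,low[2]=2,low[3]=3,low[4]=1,low[5]=?); scc=(scc[0]=?,scc[1]=?,scc[2]=?,scc[3]=0,scc[4]=?,scc[5]=?)
step 2: low=(low[0]=0,low[1]=?,low[2]=2,low[3]=3,low[4]=1,low[5]=?); scc=(scc[0]=?,scc[1]=?,scc[2]=1,scc[3]=0,scc[4]=?,scc[5]=?)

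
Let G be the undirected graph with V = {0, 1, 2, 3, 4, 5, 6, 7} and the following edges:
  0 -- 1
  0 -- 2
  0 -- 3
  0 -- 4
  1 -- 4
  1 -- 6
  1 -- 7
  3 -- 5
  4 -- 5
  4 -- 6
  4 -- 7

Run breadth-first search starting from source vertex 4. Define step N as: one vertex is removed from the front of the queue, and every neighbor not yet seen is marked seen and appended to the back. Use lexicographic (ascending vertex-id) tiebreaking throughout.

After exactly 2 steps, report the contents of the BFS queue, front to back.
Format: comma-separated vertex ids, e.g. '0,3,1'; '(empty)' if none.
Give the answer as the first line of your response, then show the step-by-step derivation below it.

1,5,6,7,2,3

step 1: dequeue 4; queue=[0,1,5,6,7]; order=4
step 2: dequeue 0; queue=[1,5,6,7,2,3]; order=4,0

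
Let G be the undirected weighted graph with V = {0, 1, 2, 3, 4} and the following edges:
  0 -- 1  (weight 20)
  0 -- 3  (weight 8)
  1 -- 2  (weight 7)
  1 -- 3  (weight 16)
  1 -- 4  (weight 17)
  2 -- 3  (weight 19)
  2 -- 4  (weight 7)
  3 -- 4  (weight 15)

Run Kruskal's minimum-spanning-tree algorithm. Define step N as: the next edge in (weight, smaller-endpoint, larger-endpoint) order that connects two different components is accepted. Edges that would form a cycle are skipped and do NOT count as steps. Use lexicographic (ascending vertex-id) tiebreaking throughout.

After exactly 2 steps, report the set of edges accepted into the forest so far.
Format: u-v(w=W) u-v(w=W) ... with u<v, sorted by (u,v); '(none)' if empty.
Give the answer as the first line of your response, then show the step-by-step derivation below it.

1-2(w=7) 2-4(w=7)

step 1: add edge 1-2 (w=7); MST = {1-2(w=7)}
step 2: add edge 2-4 (w=7); MST = {1-2(w=7) 2-4(w=7)}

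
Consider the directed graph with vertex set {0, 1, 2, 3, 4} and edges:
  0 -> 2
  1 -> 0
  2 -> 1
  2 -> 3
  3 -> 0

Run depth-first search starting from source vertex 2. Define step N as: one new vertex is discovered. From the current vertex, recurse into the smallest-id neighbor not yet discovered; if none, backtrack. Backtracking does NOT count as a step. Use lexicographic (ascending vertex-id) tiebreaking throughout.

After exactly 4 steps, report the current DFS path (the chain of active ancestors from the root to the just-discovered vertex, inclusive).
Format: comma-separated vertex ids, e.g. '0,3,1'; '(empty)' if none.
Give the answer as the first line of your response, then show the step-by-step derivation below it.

2,3

step 1: discover 2; path=2; order=2
step 2: discover 1; path=2>1; order=2,1
step 3: discover 0; path=2>1>0; order=2,1,0
step 4: discover 3; path=2>3; order=2,1,0,3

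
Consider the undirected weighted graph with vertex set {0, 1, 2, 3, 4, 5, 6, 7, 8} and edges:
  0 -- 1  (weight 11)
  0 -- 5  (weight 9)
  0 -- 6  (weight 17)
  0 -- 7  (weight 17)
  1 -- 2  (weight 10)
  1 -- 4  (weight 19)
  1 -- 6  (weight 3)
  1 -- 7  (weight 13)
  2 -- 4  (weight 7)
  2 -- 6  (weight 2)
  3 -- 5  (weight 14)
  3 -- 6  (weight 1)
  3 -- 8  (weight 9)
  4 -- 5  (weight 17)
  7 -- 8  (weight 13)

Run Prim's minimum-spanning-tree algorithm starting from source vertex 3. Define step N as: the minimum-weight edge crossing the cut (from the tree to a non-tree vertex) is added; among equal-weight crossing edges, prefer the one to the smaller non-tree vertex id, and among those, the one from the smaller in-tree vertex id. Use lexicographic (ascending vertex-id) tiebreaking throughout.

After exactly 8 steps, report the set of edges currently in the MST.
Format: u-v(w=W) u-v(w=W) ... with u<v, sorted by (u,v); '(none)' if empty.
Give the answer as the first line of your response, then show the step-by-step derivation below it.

0-1(w=11) 0-5(w=9) 1-6(w=3) 1-7(w=13) 2-4(w=7) 2-6(w=2) 3-6(w=1) 3-8(w=9)

step 1: add edge 3-6 (w=1); MST = {3-6(w=1)}
step 2: add edge 2-6 (w=2); MST = {2-6(w=2) 3-6(w=1)}
step 3: add edge 1-6 (w=3); MST = {1-6(w=3) 2-6(w=2) 3-6(w=1)}
step 4: add edge 2-4 (w=7); MST = {1-6(w=3) 2-4(w=7) 2-6(w=2) 3-6(w=1)}
step 5: add edge 3-8 (w=9); MST = {1-6(w=3) 2-4(w=7) 2-6(w=2) 3-6(w=1) 3-8(w=9)}
step 6: add edge 0-1 (w=11); MST = {0-1(w=11) 1-6(w=3) 2-4(w=7) 2-6(w=2) 3-6(w=1) 3-8(w=9)}
step 7: add edge 0-5 (w=9); MST = {0-1(w=11) 0-5(w=9) 1-6(w=3) 2-4(w=7) 2-6(w=2) 3-6(w=1) 3-8(w=9)}
step 8: add edge 1-7 (w=13); MST = {0-1(w=11) 0-5(w=9) 1-6(w=3) 1-7(w=13) 2-4(w=7) 2-6(w=2) 3-6(w=1) 3-8(w=9)}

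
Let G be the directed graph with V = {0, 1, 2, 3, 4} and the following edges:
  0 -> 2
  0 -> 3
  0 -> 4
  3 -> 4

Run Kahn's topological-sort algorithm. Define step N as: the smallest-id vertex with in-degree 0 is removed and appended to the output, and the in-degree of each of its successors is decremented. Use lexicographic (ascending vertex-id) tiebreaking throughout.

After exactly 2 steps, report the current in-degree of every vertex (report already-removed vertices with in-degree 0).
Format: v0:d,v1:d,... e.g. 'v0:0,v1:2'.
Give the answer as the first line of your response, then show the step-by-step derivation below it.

v0:0,v1:0,v2:0,v3:0,v4:1

step 1: output 0; order=[0]; indeg=(0,0,0,0,1)
step 2: output 1; order=[0,1]; indeg=(0,0,0,0,1)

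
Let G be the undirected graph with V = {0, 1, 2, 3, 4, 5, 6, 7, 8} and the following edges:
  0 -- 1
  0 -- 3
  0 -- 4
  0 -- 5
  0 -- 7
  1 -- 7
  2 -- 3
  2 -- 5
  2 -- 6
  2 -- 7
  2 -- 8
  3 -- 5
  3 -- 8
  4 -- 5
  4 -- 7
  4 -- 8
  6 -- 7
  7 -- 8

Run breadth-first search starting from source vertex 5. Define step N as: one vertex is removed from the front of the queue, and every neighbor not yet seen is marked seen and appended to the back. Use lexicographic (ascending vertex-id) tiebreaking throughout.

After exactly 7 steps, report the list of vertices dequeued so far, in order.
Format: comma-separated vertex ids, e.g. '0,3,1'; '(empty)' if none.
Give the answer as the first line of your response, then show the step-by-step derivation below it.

5,0,2,3,4,1,7

step 1: dequeue 5; queue=[0,2,3,4]; order=5
step 2: dequeue 0; queue=[2,3,4,1,7]; order=5,0
step 3: dequeue 2; queue=[3,4,1,7,6,8]; order=5,0,2
step 4: dequeue 3; queue=[4,1,7,6,8]; order=5,0,2,3
step 5: dequeue 4; queue=[1,7,6,8]; order=5,0,2,3,4
step 6: dequeue 1; queue=[7,6,8]; order=5,0,2,3,4,1
step 7: dequeue 7; queue=[6,8]; order=5,0,2,3,4,1,7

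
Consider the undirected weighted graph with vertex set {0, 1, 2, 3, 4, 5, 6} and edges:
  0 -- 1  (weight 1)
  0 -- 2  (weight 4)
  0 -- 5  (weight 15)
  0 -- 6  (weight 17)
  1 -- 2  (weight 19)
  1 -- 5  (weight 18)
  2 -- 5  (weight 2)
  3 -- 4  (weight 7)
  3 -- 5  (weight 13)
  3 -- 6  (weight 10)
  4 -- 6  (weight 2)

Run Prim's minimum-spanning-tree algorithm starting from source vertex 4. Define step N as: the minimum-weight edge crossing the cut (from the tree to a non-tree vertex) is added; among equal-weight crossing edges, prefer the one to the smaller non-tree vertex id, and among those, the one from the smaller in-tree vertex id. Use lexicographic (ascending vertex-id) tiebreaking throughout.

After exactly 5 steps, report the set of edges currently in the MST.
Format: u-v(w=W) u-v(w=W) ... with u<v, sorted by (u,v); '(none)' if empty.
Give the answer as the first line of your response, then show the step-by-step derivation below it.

0-2(w=4) 2-5(w=2) 3-4(w=7) 3-5(w=13) 4-6(w=2)

step 1: add edge 4-6 (w=2); MST = {4-6(w=2)}
step 2: add edge 3-4 (w=7); MST = {3-4(w=7) 4-6(w=2)}
step 3: add edge 3-5 (w=13); MST = {3-4(w=7) 3-5(w=13) 4-6(w=2)}
step 4: add edge 2-5 (w=2); MST = {2-5(w=2) 3-4(w=7) 3-5(w=13) 4-6(w=2)}
step 5: add edge 0-2 (w=4); MST = {0-2(w=4) 2-5(w=2) 3-4(w=7) 3-5(w=13) 4-6(w=2)}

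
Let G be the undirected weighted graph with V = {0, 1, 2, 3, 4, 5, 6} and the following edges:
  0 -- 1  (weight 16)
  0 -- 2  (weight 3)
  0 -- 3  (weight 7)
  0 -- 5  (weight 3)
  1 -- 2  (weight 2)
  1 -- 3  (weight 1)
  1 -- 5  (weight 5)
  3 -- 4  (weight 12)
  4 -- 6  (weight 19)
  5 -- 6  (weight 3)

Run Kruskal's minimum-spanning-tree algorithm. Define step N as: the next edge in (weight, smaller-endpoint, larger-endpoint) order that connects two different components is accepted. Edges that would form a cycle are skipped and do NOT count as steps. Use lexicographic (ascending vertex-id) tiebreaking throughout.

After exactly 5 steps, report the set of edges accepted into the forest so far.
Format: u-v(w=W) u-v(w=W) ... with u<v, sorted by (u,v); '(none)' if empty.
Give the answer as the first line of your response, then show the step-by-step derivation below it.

0-2(w=3) 0-5(w=3) 1-2(w=2) 1-3(w=1) 5-6(w=3)

step 1: add edge 1-3 (w=1); MST = {1-3(w=1)}
step 2: add edge 1-2 (w=2); MST = {1-2(w=2) 1-3(w=1)}
step 3: add edge 0-2 (w=3); MST = {0-2(w=3) 1-2(w=2) 1-3(w=1)}
step 4: add edge 0-5 (w=3); MST = {0-2(w=3) 0-5(w=3) 1-2(w=2) 1-3(w=1)}
step 5: add edge 5-6 (w=3); MST = {0-2(w=3) 0-5(w=3) 1-2(w=2) 1-3(w=1) 5-6(w=3)}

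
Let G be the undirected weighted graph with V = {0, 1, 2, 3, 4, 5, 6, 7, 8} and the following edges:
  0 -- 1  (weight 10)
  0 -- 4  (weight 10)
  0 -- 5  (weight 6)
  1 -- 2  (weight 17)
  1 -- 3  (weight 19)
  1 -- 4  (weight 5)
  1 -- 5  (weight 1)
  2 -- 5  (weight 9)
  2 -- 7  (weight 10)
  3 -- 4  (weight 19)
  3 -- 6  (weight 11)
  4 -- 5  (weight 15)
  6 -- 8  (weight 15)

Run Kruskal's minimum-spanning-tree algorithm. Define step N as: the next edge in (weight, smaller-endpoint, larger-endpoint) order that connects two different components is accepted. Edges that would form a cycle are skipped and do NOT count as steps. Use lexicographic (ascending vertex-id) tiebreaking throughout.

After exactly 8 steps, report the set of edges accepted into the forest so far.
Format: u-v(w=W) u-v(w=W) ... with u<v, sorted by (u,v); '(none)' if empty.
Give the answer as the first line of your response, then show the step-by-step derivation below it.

0-5(w=6) 1-3(w=19) 1-4(w=5) 1-5(w=1) 2-5(w=9) 2-7(w=10) 3-6(w=11) 6-8(w=15)

step 1: add edge 1-5 (w=1); MST = {1-5(w=1)}
step 2: add edge 1-4 (w=5); MST = {1-4(w=5) 1-5(w=1)}
step 3: add edge 0-5 (w=6); MST = {0-5(w=6) 1-4(w=5) 1-5(w=1)}
step 4: add edge 2-5 (w=9); MST = {0-5(w=6) 1-4(w=5) 1-5(w=1) 2-5(w=9)}
step 5: add edge 2-7 (w=10); MST = {0-5(w=6) 1-4(w=5) 1-5(w=1) 2-5(w=9) 2-7(w=10)}
step 6: add edge 3-6 (w=11); MST = {0-5(w=6) 1-4(w=5) 1-5(w=1) 2-5(w=9) 2-7(w=10) 3-6(w=11)}
step 7: add edge 6-8 (w=15); MST = {0-5(w=6) 1-4(w=5) 1-5(w=1) 2-5(w=9) 2-7(w=10) 3-6(w=11) 6-8(w=15)}
step 8: add edge 1-3 (w=19); MST = {0-5(w=6) 1-3(w=19) 1-4(w=5) 1-5(w=1) 2-5(w=9) 2-7(w=10) 3-6(w=11) 6-8(w=15)}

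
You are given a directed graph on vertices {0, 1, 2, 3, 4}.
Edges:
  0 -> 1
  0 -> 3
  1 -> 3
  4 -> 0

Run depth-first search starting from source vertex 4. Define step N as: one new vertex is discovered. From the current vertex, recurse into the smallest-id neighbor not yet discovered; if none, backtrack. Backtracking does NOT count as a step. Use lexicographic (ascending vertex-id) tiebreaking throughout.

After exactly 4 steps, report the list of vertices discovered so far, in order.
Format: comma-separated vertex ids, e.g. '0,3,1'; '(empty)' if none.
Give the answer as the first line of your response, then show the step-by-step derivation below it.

4,0,1,3

step 1: discover 4; path=4; order=4
step 2: discover 0; path=4>0; order=4,0
step 3: discover 1; path=4>0>1; order=4,0,1
step 4: discover 3; path=4>0>1>3; order=4,0,1,3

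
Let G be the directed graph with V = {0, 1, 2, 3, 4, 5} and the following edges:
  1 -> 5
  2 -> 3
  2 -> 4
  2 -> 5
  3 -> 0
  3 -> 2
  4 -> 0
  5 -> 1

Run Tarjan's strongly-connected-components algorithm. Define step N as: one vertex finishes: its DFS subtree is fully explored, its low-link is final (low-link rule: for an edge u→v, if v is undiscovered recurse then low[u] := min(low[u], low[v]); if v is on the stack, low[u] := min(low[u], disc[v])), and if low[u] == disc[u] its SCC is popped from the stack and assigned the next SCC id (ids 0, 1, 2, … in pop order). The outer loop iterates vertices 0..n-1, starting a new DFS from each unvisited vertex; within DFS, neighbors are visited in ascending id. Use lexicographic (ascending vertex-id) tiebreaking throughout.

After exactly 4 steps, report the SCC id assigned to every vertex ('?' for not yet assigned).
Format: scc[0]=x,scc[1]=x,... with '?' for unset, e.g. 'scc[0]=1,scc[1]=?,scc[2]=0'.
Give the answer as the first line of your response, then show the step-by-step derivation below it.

scc[0]=0,scc[1]=1,scc[2]=?,scc[3]=?,scc[4]=?,scc[5]=1

step 1: low=(low[0]=0,low[1]=?,low[2]=?,low[3]=?,low[4]=?,low[5]=?); scc=(scc[0]=0,scc[1]=?,scc[2]=?,scc[3]=?,scc[4]=?,scc[5]=?)
step 2: low=(low[0]=0,low[1]=1,low[2]=?,low[3]=?,low[4]=?,low[5]=1); scc=(scc[0]=0,scc[1]=?,scc[2]=?,scc[3]=?,scc[4]=?,scc[5]=?)
step 3: low=(low[0]=0,low[1]=1,low[2]=?,low[3]=?,low[4]=?,low[5]=1); scc=(scc[0]=0,scc[1]=1,scc[2]=?,scc[3]=?,scc[4]=?,scc[5]=1)
step 4: low=(low[0]=0,low[1]=1,low[2]=3,low[3]=3,low[4]=?,low[5]=1); scc=(scc[0]=0,scc[1]=1,scc[2]=?,scc[3]=?,scc[4]=?,scc[5]=1)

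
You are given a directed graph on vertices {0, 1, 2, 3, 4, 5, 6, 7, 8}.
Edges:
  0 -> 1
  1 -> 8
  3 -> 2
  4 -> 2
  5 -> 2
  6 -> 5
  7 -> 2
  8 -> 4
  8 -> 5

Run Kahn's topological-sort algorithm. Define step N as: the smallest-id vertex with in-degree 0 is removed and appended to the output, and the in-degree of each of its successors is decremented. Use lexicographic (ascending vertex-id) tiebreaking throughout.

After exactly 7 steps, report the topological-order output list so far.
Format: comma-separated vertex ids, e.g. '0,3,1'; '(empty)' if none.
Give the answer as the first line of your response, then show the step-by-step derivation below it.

0,1,3,6,7,8,4

step 1: output 0; order=[0]; indeg=(0,0,4,0,1,2,0,0,1)
step 2: output 1; order=[0,1]; indeg=(0,0,4,0,1,2,0,0,0)
step 3: output 3; order=[0,1,3]; indeg=(0,0,3,0,1,2,0,0,0)
step 4: output 6; order=[0,1,3,6]; indeg=(0,0,3,0,1,1,0,0,0)
step 5: output 7; order=[0,1,3,6,7]; indeg=(0,0,2,0,1,1,0,0,0)
step 6: output 8; order=[0,1,3,6,7,8]; indeg=(0,0,2,0,0,0,0,0,0)
step 7: output 4; order=[0,1,3,6,7,8,4]; indeg=(0,0,1,0,0,0,0,0,0)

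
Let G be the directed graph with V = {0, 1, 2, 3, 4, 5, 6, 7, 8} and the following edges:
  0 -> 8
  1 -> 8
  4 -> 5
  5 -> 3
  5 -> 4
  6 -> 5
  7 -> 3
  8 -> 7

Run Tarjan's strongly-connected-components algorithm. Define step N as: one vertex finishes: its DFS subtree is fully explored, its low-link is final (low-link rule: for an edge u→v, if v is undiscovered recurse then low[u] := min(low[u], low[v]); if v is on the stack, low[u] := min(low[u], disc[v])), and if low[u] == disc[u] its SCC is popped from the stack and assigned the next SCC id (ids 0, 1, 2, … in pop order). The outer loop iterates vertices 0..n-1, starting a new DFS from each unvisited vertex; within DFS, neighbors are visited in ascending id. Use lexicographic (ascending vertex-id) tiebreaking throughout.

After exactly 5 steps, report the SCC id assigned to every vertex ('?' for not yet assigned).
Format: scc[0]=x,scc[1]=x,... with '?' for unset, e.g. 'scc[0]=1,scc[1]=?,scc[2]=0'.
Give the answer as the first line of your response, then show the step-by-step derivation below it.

scc[0]=3,scc[1]=4,scc[2]=?,scc[3]=0,scc[4]=?,scc[5]=?,scc[6]=?,scc[7]=1,scc[8]=2

step 1: low=(low[0]=0,low[1]=?,low[2]=?,low[3]=3,low[4]=?,low[5]=?,low[6]=?,low[7]=2,low[8]=1); scc=(scc[0]=?,scc[1]=?,scc[2]=?,scc[3]=0,scc[4]=?,scc[5]=?,scc[6]=?,scc[7]=?,scc[8]=?)
step 2: low=(low[0]=0,low[1]=?,low[2]=?,low[3]=3,low[4]=?,low[5]=?,low[6]=?,low[7]=2,low[8]=1); scc=(scc[0]=?,scc[1]=?,scc[2]=?,scc[3]=0,scc[4]=?,scc[5]=?,scc[6]=?,scc[7]=1,scc[8]=?)
step 3: low=(low[0]=0,low[1]=?,low[2]=?,low[3]=3,low[4]=?,low[5]=?,low[6]=?,low[7]=2,low[8]=1); scc=(scc[0]=?,scc[1]=?,scc[2]=?,scc[3]=0,scc[4]=?,scc[5]=?,scc[6]=?,scc[7]=1,scc[8]=2)
step 4: low=(low[0]=0,low[1]=?,low[2]=?,low[3]=3,low[4]=?,low[5]=?,low[6]=?,low[7]=2,low[8]=1); scc=(scc[0]=3,scc[1]=?,scc[2]=?,scc[3]=0,scc[4]=?,scc[5]=?,scc[6]=?,scc[7]=1,scc[8]=2)
step 5: low=(low[0]=0,low[1]=4,low[2]=?,low[3]=3,low[4]=?,low[5]=?,low[6]=?,low[7]=2,low[8]=1); scc=(scc[0]=3,scc[1]=4,scc[2]=?,scc[3]=0,scc[4]=?,scc[5]=?,scc[6]=?,scc[7]=1,scc[8]=2)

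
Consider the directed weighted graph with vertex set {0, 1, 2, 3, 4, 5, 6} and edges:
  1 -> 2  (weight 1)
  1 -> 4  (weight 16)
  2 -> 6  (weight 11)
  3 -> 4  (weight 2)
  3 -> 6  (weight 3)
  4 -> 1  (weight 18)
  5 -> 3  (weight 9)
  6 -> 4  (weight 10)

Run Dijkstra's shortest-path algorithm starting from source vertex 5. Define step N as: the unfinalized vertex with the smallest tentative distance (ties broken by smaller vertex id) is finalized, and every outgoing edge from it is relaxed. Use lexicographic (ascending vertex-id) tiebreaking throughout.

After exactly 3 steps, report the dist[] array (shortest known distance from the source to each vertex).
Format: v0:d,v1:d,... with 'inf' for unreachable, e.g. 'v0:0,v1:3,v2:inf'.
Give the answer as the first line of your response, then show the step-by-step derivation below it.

v0:inf,v1:29,v2:inf,v3:9,v4:11,v5:0,v6:12

step 1: dist = v0:inf,v1:inf,v2:inf,v3:9,v4:inf,v5:0,v6:inf
step 2: dist = v0:inf,v1:inf,v2:inf,v3:9,v4:11,v5:0,v6:12
step 3: dist = v0:inf,v1:29,v2:inf,v3:9,v4:11,v5:0,v6:12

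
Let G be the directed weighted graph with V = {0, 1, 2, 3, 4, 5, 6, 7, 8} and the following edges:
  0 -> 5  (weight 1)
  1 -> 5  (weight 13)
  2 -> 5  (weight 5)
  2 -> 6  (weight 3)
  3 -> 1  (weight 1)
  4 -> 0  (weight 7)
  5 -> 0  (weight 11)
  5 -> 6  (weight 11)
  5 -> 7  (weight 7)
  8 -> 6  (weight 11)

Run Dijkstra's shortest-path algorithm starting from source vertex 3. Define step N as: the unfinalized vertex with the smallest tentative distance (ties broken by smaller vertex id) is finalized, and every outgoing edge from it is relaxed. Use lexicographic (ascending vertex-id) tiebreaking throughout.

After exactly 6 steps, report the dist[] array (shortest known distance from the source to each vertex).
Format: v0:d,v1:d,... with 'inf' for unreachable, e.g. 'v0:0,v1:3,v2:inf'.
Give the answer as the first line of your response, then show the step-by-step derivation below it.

v0:25,v1:1,v2:inf,v3:0,v4:inf,v5:14,v6:25,v7:21,v8:inf

step 1: dist = v0:inf,v1:1,v2:inf,v3:0,v4:inf,v5:inf,v6:inf,v7:inf,v8:inf
step 2: dist = v0:inf,v1:1,v2:inf,v3:0,v4:inf,v5:14,v6:inf,v7:inf,v8:inf
step 3: dist = v0:25,v1:1,v2:inf,v3:0,v4:inf,v5:14,v6:25,v7:21,v8:inf
step 4: dist = v0:25,v1:1,v2:inf,v3:0,v4:inf,v5:14,v6:25,v7:21,v8:inf
step 5: dist = v0:25,v1:1,v2:inf,v3:0,v4:inf,v5:14,v6:25,v7:21,v8:inf
step 6: dist = v0:25,v1:1,v2:inf,v3:0,v4:inf,v5:14,v6:25,v7:21,v8:inf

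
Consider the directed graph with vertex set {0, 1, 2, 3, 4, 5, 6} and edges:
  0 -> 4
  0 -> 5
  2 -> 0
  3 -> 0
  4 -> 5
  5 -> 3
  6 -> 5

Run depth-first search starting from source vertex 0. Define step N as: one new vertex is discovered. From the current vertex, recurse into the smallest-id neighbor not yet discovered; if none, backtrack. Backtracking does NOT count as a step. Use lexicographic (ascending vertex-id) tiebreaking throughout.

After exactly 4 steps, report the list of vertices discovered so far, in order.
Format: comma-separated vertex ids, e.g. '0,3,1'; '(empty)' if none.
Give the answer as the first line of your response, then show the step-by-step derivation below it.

0,4,5,3

step 1: discover 0; path=0; order=0
step 2: discover 4; path=0>4; order=0,4
step 3: discover 5; path=0>4>5; order=0,4,5
step 4: discover 3; path=0>4>5>3; order=0,4,5,3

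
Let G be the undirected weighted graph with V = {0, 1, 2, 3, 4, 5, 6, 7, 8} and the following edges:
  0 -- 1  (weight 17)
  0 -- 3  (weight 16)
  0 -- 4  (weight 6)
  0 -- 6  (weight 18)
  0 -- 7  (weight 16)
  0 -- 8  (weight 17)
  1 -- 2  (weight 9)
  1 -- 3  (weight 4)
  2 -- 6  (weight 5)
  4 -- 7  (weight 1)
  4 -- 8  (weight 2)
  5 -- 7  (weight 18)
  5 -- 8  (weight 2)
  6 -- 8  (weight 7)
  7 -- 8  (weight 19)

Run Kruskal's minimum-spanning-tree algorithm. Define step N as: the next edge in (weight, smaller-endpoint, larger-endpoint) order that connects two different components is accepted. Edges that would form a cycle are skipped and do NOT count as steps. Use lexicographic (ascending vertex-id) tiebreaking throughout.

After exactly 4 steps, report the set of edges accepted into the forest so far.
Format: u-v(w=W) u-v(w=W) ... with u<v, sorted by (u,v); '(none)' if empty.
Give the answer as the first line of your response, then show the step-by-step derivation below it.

1-3(w=4) 4-7(w=1) 4-8(w=2) 5-8(w=2)

step 1: add edge 4-7 (w=1); MST = {4-7(w=1)}
step 2: add edge 4-8 (w=2); MST = {4-7(w=1) 4-8(w=2)}
step 3: add edge 5-8 (w=2); MST = {4-7(w=1) 4-8(w=2) 5-8(w=2)}
step 4: add edge 1-3 (w=4); MST = {1-3(w=4) 4-7(w=1) 4-8(w=2) 5-8(w=2)}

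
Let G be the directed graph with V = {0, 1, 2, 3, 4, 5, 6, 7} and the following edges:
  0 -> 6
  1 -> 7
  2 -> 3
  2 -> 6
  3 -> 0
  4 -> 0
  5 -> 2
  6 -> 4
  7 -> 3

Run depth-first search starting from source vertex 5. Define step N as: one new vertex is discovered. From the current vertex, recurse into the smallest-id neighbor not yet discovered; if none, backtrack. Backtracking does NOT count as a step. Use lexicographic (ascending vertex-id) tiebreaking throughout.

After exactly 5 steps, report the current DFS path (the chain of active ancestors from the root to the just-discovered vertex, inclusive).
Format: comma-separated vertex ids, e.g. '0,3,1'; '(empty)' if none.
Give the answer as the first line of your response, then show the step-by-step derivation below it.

5,2,3,0,6

step 1: discover 5; path=5; order=5
step 2: discover 2; path=5>2; order=5,2
step 3: discover 3; path=5>2>3; order=5,2,3
step 4: discover 0; path=5>2>3>0; order=5,2,3,0
step 5: discover 6; path=5>2>3>0>6; order=5,2,3,0,6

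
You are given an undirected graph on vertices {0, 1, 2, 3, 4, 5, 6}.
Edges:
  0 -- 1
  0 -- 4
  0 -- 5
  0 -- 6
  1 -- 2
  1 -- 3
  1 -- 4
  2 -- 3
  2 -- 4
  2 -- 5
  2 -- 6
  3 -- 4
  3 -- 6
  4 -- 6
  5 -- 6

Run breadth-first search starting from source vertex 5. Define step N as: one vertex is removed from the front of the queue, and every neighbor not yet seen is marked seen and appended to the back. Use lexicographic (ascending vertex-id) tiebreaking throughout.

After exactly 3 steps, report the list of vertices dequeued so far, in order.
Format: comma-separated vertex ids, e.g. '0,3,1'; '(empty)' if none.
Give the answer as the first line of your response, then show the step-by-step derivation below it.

5,0,2

step 1: dequeue 5; queue=[0,2,6]; order=5
step 2: dequeue 0; queue=[2,6,1,4]; order=5,0
step 3: dequeue 2; queue=[6,1,4,3]; order=5,0,2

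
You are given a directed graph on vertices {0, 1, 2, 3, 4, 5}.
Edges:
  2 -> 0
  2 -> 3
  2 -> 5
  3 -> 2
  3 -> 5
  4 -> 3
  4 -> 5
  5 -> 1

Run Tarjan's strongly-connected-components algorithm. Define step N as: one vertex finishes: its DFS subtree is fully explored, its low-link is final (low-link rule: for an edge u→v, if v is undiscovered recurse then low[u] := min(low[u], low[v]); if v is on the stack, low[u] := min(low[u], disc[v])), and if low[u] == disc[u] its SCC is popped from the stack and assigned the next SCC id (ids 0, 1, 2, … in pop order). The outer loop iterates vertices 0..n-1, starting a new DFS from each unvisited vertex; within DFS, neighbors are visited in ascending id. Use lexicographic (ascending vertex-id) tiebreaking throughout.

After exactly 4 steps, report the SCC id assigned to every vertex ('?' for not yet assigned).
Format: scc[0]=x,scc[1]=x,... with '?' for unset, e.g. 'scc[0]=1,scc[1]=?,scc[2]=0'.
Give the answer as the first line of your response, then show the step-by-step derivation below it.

scc[0]=0,scc[1]=1,scc[2]=?,scc[3]=?,scc[4]=?,scc[5]=2

step 1: low=(low[0]=0,low[1]=?,low[2]=?,low[3]=?,low[4]=?,low[5]=?); scc=(scc[0]=0,scc[1]=?,scc[2]=?,scc[3]=?,scc[4]=?,scc[5]=?)
step 2: low=(low[0]=0,low[1]=1,low[2]=?,low[3]=?,low[4]=?,low[5]=?); scc=(scc[0]=0,scc[1]=1,scc[2]=?,scc[3]=?,scc[4]=?,scc[5]=?)
step 3: low=(low[0]=0,low[1]=1,low[2]=2,low[3]=2,low[4]=?,low[5]=4); scc=(scc[0]=0,scc[1]=1,scc[2]=?,scc[3]=?,scc[4]=?,scc[5]=2)
step 4: low=(low[0]=0,low[1]=1,low[2]=2,low[3]=2,low[4]=?,low[5]=4); scc=(scc[0]=0,scc[1]=1,scc[2]=?,scc[3]=?,scc[4]=?,scc[5]=2)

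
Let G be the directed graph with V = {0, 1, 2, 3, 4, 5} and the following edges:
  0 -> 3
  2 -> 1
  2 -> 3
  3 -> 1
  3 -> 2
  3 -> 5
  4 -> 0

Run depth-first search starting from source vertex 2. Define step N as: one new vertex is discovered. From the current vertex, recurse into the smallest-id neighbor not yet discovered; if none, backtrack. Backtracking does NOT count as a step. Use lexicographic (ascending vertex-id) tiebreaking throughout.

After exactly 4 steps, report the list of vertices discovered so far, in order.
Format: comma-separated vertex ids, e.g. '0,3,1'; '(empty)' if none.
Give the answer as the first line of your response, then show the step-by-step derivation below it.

2,1,3,5

step 1: discover 2; path=2; order=2
step 2: discover 1; path=2>1; order=2,1
step 3: discover 3; path=2>3; order=2,1,3
step 4: discover 5; path=2>3>5; order=2,1,3,5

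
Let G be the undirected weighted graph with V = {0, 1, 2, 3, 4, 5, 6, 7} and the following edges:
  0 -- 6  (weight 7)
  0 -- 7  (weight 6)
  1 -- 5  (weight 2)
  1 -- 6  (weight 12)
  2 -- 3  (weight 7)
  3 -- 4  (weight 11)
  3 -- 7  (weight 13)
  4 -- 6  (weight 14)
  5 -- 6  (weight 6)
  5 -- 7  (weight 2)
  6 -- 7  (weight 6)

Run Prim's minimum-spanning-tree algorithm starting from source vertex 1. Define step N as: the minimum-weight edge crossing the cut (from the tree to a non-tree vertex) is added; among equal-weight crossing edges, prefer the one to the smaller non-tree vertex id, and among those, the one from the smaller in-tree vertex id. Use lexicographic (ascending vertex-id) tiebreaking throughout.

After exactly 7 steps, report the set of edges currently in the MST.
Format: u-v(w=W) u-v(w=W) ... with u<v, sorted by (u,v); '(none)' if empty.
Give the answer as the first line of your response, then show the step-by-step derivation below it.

0-7(w=6) 1-5(w=2) 2-3(w=7) 3-4(w=11) 3-7(w=13) 5-6(w=6) 5-7(w=2)

step 1: add edge 1-5 (w=2); MST = {1-5(w=2)}
step 2: add edge 5-7 (w=2); MST = {1-5(w=2) 5-7(w=2)}
step 3: add edge 0-7 (w=6); MST = {0-7(w=6) 1-5(w=2) 5-7(w=2)}
step 4: add edge 5-6 (w=6); MST = {0-7(w=6) 1-5(w=2) 5-6(w=6) 5-7(w=2)}
step 5: add edge 3-7 (w=13); MST = {0-7(w=6) 1-5(w=2) 3-7(w=13) 5-6(w=6) 5-7(w=2)}
step 6: add edge 2-3 (w=7); MST = {0-7(w=6) 1-5(w=2) 2-3(w=7) 3-7(w=13) 5-6(w=6) 5-7(w=2)}
step 7: add edge 3-4 (w=11); MST = {0-7(w=6) 1-5(w=2) 2-3(w=7) 3-4(w=11) 3-7(w=13) 5-6(w=6) 5-7(w=2)}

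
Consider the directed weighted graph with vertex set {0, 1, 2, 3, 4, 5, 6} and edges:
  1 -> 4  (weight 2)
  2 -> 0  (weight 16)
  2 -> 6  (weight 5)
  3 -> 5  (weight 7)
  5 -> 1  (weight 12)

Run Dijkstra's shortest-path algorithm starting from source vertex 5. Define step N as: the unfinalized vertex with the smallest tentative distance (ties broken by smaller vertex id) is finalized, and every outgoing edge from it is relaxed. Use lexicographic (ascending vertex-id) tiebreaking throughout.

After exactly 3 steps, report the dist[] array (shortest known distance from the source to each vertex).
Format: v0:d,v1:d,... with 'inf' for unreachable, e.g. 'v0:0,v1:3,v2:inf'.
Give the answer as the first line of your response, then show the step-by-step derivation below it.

v0:inf,v1:12,v2:inf,v3:inf,v4:14,v5:0,v6:inf

step 1: dist = v0:inf,v1:12,v2:inf,v3:inf,v4:inf,v5:0,v6:inf
step 2: dist = v0:inf,v1:12,v2:inf,v3:inf,v4:14,v5:0,v6:inf
step 3: dist = v0:inf,v1:12,v2:inf,v3:inf,v4:14,v5:0,v6:inf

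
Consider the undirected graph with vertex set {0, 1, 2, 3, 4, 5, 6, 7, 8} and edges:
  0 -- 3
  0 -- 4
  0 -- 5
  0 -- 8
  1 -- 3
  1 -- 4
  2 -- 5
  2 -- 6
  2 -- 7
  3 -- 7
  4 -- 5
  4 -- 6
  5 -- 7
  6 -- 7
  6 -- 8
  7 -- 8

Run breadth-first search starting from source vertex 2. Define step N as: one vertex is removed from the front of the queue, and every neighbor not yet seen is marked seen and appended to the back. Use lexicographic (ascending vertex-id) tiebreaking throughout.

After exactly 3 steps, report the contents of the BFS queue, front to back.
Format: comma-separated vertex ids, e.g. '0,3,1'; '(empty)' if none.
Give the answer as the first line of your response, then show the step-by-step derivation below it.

7,0,4,8

step 1: dequeue 2; queue=[5,6,7]; order=2
step 2: dequeue 5; queue=[6,7,0,4]; order=2,5
step 3: dequeue 6; queue=[7,0,4,8]; order=2,5,6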